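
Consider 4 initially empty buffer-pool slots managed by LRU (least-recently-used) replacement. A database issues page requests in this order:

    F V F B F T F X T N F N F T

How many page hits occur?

8

F → miss, frames (F)
V → miss, frames (F V)
F → hit
B → miss, frames (V F B)
F → hit
T → miss, frames (V B F T)
F → hit
X → miss, evict V, frames (B T F X)
T → hit
N → miss, evict B, frames (F X T N)
F → hit
N → hit
F → hit
T → hit
Hits: 8.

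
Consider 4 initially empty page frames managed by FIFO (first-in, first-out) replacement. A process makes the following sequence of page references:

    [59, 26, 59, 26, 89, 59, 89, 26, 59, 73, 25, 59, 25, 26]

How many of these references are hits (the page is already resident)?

59 → fault, frames (59)
26 → fault, frames (59 26)
59 → hit
26 → hit
89 → fault, frames (59 26 89)
59 → hit
89 → hit
26 → hit
59 → hit
73 → fault, frames (59 26 89 73)
25 → fault, evict 59, frames (26 89 73 25)
59 → fault, evict 26, frames (89 73 25 59)
25 → hit
26 → fault, evict 89, frames (73 25 59 26)
Hits: 7.

7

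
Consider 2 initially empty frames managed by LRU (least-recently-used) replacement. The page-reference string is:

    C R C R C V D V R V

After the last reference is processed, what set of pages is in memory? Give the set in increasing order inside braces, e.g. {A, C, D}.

C: miss, frames (C)
R: miss, frames (C R)
C: hit
R: hit
C: hit
V: miss, evict R, frames (C V)
D: miss, evict C, frames (V D)
V: hit
R: miss, evict D, frames (V R)
V: hit

{R, V}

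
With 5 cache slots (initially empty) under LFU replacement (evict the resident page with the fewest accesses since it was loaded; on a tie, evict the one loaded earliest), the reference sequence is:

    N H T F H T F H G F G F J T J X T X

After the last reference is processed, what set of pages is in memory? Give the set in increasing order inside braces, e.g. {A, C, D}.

{F, H, J, T, X}

N -> fault, frames [N]
H -> fault, frames [N, H]
T -> fault, frames [N, H, T]
F -> fault, frames [N, H, T, F]
H -> hit
T -> hit
F -> hit
H -> hit
G -> fault, frames [N, H, T, F, G]
F -> hit
G -> hit
F -> hit
J -> fault, evict N, frames [H, T, F, G, J]
T -> hit
J -> hit
X -> fault, evict G, frames [H, T, F, J, X]
T -> hit
X -> hit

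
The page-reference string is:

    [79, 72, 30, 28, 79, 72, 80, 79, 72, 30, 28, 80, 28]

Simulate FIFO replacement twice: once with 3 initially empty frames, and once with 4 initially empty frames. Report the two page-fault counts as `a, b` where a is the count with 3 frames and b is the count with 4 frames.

3 frames: F F F F F F F . . F F . . → 9 faults.
4 frames: F F F F . . F F F F F F . → 10 faults.
10 > 9: adding a frame increased faults — Belady's anomaly.

9, 10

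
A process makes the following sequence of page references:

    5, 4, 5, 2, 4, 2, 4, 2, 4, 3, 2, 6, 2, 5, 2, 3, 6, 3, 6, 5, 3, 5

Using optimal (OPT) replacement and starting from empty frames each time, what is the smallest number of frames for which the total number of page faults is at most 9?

2

f=1: 22 faults
f=2: 9 faults
f=3: 6 faults
f=4: 5 faults
f=5: 5 faults
Smallest f with faults ≤ 9 is 2.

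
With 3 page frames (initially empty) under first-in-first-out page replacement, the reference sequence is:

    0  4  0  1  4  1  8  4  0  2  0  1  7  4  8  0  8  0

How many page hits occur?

7

0 -> miss, frames [0]
4 -> miss, frames [0, 4]
0 -> hit
1 -> miss, frames [0, 4, 1]
4 -> hit
1 -> hit
8 -> miss, evict 0, frames [4, 1, 8]
4 -> hit
0 -> miss, evict 4, frames [1, 8, 0]
2 -> miss, evict 1, frames [8, 0, 2]
0 -> hit
1 -> miss, evict 8, frames [0, 2, 1]
7 -> miss, evict 0, frames [2, 1, 7]
4 -> miss, evict 2, frames [1, 7, 4]
8 -> miss, evict 1, frames [7, 4, 8]
0 -> miss, evict 7, frames [4, 8, 0]
8 -> hit
0 -> hit
Hits: 7.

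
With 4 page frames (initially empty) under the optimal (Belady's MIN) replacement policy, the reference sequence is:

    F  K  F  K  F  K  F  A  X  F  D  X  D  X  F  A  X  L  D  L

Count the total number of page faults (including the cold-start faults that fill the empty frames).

6

F → miss, frames (F)
K → miss, frames (F K)
F → hit
K → hit
F → hit
K → hit
F → hit
A → miss, frames (F K A)
X → miss, frames (F K A X)
F → hit
D → miss, evict K, frames (F A X D)
X → hit
D → hit
X → hit
F → hit
A → hit
X → hit
L → miss, evict X, frames (F A D L)
D → hit
L → hit
Page faults: 6.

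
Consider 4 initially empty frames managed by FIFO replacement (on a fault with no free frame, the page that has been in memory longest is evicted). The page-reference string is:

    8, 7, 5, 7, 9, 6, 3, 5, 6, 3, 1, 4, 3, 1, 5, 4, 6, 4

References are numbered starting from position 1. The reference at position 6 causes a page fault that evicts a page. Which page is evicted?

8

pos 1: 8 -> fault, frames (8)
pos 2: 7 -> fault, frames (8 7)
pos 3: 5 -> fault, frames (8 7 5)
pos 4: 7 -> hit
pos 5: 9 -> fault, frames (8 7 5 9)
pos 6: 6 -> fault, evict 8, frames (7 5 9 6)
At position 6, page 8 is evicted.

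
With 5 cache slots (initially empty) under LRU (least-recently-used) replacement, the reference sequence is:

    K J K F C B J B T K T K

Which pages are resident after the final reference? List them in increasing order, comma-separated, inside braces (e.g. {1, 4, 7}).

K → miss, frames (K)
J → miss, frames (K J)
K → hit
F → miss, frames (J K F)
C → miss, frames (J K F C)
B → miss, frames (J K F C B)
J → hit
B → hit
T → miss, evict K, frames (F C J B T)
K → miss, evict F, frames (C J B T K)
T → hit
K → hit

{B, C, J, K, T}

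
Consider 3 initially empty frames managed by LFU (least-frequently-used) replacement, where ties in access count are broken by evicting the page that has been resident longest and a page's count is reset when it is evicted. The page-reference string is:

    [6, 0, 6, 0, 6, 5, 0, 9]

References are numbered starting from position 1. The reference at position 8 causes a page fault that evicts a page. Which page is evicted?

pos 1: 6 → miss, frames {6}
pos 2: 0 → miss, frames {6,0}
pos 3: 6 → hit
pos 4: 0 → hit
pos 5: 6 → hit
pos 6: 5 → miss, frames {6,0,5}
pos 7: 0 → hit
pos 8: 9 → miss, evict 5, frames {6,0,9}
At position 8, page 5 is evicted.

5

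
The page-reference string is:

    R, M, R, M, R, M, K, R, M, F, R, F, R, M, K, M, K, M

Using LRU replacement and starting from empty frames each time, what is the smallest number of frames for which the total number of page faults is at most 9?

2

f=1: 18 faults
f=2: 9 faults
f=3: 5 faults
f=4: 4 faults
Smallest f with faults ≤ 9 is 2.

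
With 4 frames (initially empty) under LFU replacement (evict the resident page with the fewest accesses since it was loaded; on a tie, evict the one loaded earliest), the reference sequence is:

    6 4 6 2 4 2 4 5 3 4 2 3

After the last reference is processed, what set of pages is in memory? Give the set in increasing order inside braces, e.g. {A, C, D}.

6 → miss, frames (6)
4 → miss, frames (6 4)
6 → hit
2 → miss, frames (6 4 2)
4 → hit
2 → hit
4 → hit
5 → miss, frames (6 4 2 5)
3 → miss, evict 5, frames (6 4 2 3)
4 → hit
2 → hit
3 → hit

{2, 3, 4, 6}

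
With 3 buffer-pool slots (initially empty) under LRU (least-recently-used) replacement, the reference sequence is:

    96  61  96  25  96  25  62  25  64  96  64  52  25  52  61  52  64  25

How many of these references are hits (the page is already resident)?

7

96: miss, frames [96]
61: miss, frames [96, 61]
96: hit
25: miss, frames [61, 96, 25]
96: hit
25: hit
62: miss, evict 61, frames [96, 25, 62]
25: hit
64: miss, evict 96, frames [62, 25, 64]
96: miss, evict 62, frames [25, 64, 96]
64: hit
52: miss, evict 25, frames [96, 64, 52]
25: miss, evict 96, frames [64, 52, 25]
52: hit
61: miss, evict 64, frames [25, 52, 61]
52: hit
64: miss, evict 25, frames [61, 52, 64]
25: miss, evict 61, frames [52, 64, 25]
Hits: 7.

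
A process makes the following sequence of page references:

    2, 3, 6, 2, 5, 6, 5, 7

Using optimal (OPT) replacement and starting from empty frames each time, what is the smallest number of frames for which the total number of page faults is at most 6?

f=1: 8 faults
f=2: 5 faults
f=3: 5 faults
f=4: 5 faults
f=5: 5 faults
Smallest f with faults ≤ 6 is 2.

2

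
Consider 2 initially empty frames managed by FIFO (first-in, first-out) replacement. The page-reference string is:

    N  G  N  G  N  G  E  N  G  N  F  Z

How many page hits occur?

5

N: miss, frames (N)
G: miss, frames (N G)
N: hit
G: hit
N: hit
G: hit
E: miss, evict N, frames (G E)
N: miss, evict G, frames (E N)
G: miss, evict E, frames (N G)
N: hit
F: miss, evict N, frames (G F)
Z: miss, evict G, frames (F Z)
Hits: 5.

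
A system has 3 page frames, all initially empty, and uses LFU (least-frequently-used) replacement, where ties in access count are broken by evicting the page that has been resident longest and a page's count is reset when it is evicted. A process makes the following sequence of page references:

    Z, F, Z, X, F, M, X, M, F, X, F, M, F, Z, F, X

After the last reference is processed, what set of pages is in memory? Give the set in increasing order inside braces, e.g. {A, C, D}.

Z: fault, frames (Z)
F: fault, frames (Z F)
Z: hit
X: fault, frames (Z F X)
F: hit
M: fault, evict X, frames (Z F M)
X: fault, evict M, frames (Z F X)
M: fault, evict X, frames (Z F M)
F: hit
X: fault, evict M, frames (Z F X)
F: hit
M: fault, evict X, frames (Z F M)
F: hit
Z: hit
F: hit
X: fault, evict M, frames (Z F X)

{F, X, Z}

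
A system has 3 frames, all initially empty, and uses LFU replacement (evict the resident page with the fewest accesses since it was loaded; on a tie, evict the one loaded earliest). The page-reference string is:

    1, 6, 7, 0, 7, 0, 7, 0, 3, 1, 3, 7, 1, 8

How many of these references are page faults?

1 → miss, frames [1]
6 → miss, frames [1, 6]
7 → miss, frames [1, 6, 7]
0 → miss, evict 1, frames [6, 7, 0]
7 → hit
0 → hit
7 → hit
0 → hit
3 → miss, evict 6, frames [7, 0, 3]
1 → miss, evict 3, frames [7, 0, 1]
3 → miss, evict 1, frames [7, 0, 3]
7 → hit
1 → miss, evict 3, frames [7, 0, 1]
8 → miss, evict 1, frames [7, 0, 8]
Page faults: 9.

9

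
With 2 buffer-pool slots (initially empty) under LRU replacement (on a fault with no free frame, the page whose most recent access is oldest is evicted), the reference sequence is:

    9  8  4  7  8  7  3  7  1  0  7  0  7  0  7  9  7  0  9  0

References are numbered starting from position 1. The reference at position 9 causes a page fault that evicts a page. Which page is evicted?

3

pos 1: 9 -> fault, frames (9)
pos 2: 8 -> fault, frames (9 8)
pos 3: 4 -> fault, evict 9, frames (8 4)
pos 4: 7 -> fault, evict 8, frames (4 7)
pos 5: 8 -> fault, evict 4, frames (7 8)
pos 6: 7 -> hit
pos 7: 3 -> fault, evict 8, frames (7 3)
pos 8: 7 -> hit
pos 9: 1 -> fault, evict 3, frames (7 1)
At position 9, page 3 is evicted.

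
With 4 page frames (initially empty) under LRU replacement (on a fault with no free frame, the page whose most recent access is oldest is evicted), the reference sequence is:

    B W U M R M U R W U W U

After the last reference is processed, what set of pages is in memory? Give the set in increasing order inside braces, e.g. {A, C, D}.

B -> miss, frames (B)
W -> miss, frames (B W)
U -> miss, frames (B W U)
M -> miss, frames (B W U M)
R -> miss, evict B, frames (W U M R)
M -> hit
U -> hit
R -> hit
W -> hit
U -> hit
W -> hit
U -> hit

{M, R, U, W}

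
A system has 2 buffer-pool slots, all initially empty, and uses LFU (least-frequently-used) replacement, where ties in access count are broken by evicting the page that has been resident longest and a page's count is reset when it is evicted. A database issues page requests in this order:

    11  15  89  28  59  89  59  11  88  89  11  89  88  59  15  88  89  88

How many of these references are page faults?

11: fault, frames {11}
15: fault, frames {11,15}
89: fault, evict 11, frames {15,89}
28: fault, evict 15, frames {89,28}
59: fault, evict 89, frames {28,59}
89: fault, evict 28, frames {59,89}
59: hit
11: fault, evict 89, frames {59,11}
88: fault, evict 11, frames {59,88}
89: fault, evict 88, frames {59,89}
11: fault, evict 89, frames {59,11}
89: fault, evict 11, frames {59,89}
88: fault, evict 89, frames {59,88}
59: hit
15: fault, evict 88, frames {59,15}
88: fault, evict 15, frames {59,88}
89: fault, evict 88, frames {59,89}
88: fault, evict 89, frames {59,88}
Page faults: 16.

16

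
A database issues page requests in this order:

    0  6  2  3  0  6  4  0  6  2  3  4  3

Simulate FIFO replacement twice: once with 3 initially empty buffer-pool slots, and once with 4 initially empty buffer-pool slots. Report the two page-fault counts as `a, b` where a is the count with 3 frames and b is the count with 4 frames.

3 frames: F F F F F F F . . F F . . → 9 faults.
4 frames: F F F F . . F F F F F F . → 10 faults.
10 > 9: adding a frame increased faults — Belady's anomaly.

9, 10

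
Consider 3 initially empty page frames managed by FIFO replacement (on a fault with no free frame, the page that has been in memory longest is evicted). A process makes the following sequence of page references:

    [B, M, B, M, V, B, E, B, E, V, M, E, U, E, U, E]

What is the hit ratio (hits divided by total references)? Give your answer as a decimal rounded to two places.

B → fault, frames {B}
M → fault, frames {B,M}
B → hit
M → hit
V → fault, frames {B,M,V}
B → hit
E → fault, evict B, frames {M,V,E}
B → fault, evict M, frames {V,E,B}
E → hit
V → hit
M → fault, evict V, frames {E,B,M}
E → hit
U → fault, evict E, frames {B,M,U}
E → fault, evict B, frames {M,U,E}
U → hit
E → hit
Hits: 8 of 16 references → 8/16 = 0.5000.

0.50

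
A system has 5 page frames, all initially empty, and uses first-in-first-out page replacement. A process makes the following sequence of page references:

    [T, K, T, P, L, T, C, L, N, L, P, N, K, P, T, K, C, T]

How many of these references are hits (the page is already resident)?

T -> miss, frames [T]
K -> miss, frames [T, K]
T -> hit
P -> miss, frames [T, K, P]
L -> miss, frames [T, K, P, L]
T -> hit
C -> miss, frames [T, K, P, L, C]
L -> hit
N -> miss, evict T, frames [K, P, L, C, N]
L -> hit
P -> hit
N -> hit
K -> hit
P -> hit
T -> miss, evict K, frames [P, L, C, N, T]
K -> miss, evict P, frames [L, C, N, T, K]
C -> hit
T -> hit
Hits: 10.

10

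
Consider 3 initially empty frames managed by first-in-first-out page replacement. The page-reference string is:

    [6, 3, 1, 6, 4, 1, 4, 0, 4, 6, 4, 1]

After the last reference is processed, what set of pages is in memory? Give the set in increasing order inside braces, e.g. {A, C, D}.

{0, 1, 6}

6: miss, frames (6)
3: miss, frames (6 3)
1: miss, frames (6 3 1)
6: hit
4: miss, evict 6, frames (3 1 4)
1: hit
4: hit
0: miss, evict 3, frames (1 4 0)
4: hit
6: miss, evict 1, frames (4 0 6)
4: hit
1: miss, evict 4, frames (0 6 1)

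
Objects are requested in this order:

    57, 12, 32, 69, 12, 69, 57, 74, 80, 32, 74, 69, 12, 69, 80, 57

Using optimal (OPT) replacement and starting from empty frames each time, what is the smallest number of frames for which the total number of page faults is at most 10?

3

f=1: 16 faults
f=2: 12 faults
f=3: 10 faults
f=4: 8 faults
f=5: 7 faults
f=6: 6 faults
Smallest f with faults ≤ 10 is 3.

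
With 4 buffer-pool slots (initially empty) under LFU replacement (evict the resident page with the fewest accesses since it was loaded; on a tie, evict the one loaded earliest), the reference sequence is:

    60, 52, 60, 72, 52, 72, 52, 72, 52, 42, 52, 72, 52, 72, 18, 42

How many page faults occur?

6

60 → miss, frames [60]
52 → miss, frames [60, 52]
60 → hit
72 → miss, frames [60, 52, 72]
52 → hit
72 → hit
52 → hit
72 → hit
52 → hit
42 → miss, frames [60, 52, 72, 42]
52 → hit
72 → hit
52 → hit
72 → hit
18 → miss, evict 42, frames [60, 52, 72, 18]
42 → miss, evict 18, frames [60, 52, 72, 42]
Page faults: 6.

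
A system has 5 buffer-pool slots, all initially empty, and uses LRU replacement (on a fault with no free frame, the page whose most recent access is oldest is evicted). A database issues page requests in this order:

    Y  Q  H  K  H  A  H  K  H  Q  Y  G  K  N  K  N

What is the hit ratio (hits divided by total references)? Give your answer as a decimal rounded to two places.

0.56

Y → fault, frames [Y]
Q → fault, frames [Y, Q]
H → fault, frames [Y, Q, H]
K → fault, frames [Y, Q, H, K]
H → hit
A → fault, frames [Y, Q, K, H, A]
H → hit
K → hit
H → hit
Q → hit
Y → hit
G → fault, evict A, frames [K, H, Q, Y, G]
K → hit
N → fault, evict H, frames [Q, Y, G, K, N]
K → hit
N → hit
Hits: 9 of 16 references → 9/16 = 0.5625.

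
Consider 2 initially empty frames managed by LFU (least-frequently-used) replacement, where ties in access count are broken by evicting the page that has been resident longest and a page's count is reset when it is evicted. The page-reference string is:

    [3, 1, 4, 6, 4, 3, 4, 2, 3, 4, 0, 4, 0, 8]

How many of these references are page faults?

3 -> miss, frames [3]
1 -> miss, frames [3, 1]
4 -> miss, evict 3, frames [1, 4]
6 -> miss, evict 1, frames [4, 6]
4 -> hit
3 -> miss, evict 6, frames [4, 3]
4 -> hit
2 -> miss, evict 3, frames [4, 2]
3 -> miss, evict 2, frames [4, 3]
4 -> hit
0 -> miss, evict 3, frames [4, 0]
4 -> hit
0 -> hit
8 -> miss, evict 0, frames [4, 8]
Page faults: 9.

9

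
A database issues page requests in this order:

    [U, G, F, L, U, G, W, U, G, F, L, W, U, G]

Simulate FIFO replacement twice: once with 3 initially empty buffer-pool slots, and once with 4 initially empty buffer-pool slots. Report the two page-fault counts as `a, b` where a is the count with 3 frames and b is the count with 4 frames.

11, 12

3 frames: F F F F F F F . . F F . F F → 11 faults.
4 frames: F F F F . . F F F F F F F F → 12 faults.
12 > 11: adding a frame increased faults — Belady's anomaly.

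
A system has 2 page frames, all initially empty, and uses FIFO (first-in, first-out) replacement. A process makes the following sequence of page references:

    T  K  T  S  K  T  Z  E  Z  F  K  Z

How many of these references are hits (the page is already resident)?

T: miss, frames (T)
K: miss, frames (T K)
T: hit
S: miss, evict T, frames (K S)
K: hit
T: miss, evict K, frames (S T)
Z: miss, evict S, frames (T Z)
E: miss, evict T, frames (Z E)
Z: hit
F: miss, evict Z, frames (E F)
K: miss, evict E, frames (F K)
Z: miss, evict F, frames (K Z)
Hits: 3.

3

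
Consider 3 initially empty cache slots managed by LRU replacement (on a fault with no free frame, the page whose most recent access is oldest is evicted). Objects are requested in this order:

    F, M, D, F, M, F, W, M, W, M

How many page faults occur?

F: fault, frames [F]
M: fault, frames [F, M]
D: fault, frames [F, M, D]
F: hit
M: hit
F: hit
W: fault, evict D, frames [M, F, W]
M: hit
W: hit
M: hit
Page faults: 4.

4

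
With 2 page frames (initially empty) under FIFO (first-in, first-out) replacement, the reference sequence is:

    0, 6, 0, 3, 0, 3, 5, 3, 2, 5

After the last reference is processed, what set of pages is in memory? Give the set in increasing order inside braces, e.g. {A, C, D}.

0 -> miss, frames {0}
6 -> miss, frames {0,6}
0 -> hit
3 -> miss, evict 0, frames {6,3}
0 -> miss, evict 6, frames {3,0}
3 -> hit
5 -> miss, evict 3, frames {0,5}
3 -> miss, evict 0, frames {5,3}
2 -> miss, evict 5, frames {3,2}
5 -> miss, evict 3, frames {2,5}

{2, 5}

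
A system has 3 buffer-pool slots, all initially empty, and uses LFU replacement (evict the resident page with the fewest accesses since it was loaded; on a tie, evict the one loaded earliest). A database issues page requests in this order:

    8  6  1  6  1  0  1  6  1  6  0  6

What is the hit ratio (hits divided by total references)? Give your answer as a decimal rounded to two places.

8: miss, frames [8]
6: miss, frames [8, 6]
1: miss, frames [8, 6, 1]
6: hit
1: hit
0: miss, evict 8, frames [6, 1, 0]
1: hit
6: hit
1: hit
6: hit
0: hit
6: hit
Hits: 8 of 12 references → 8/12 = 0.6667.

0.67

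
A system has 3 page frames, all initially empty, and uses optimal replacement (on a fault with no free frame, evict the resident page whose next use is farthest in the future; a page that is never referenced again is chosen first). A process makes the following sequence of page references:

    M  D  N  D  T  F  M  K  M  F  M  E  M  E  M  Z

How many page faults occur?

8

M -> fault, frames (M)
D -> fault, frames (M D)
N -> fault, frames (M D N)
D -> hit
T -> fault, evict N, frames (M D T)
F -> fault, evict T, frames (M D F)
M -> hit
K -> fault, evict D, frames (M F K)
M -> hit
F -> hit
M -> hit
E -> fault, evict K, frames (M F E)
M -> hit
E -> hit
M -> hit
Z -> fault, evict E, frames (M F Z)
Page faults: 8.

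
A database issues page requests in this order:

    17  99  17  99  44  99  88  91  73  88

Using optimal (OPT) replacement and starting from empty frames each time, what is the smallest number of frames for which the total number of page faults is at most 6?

f=1: 10 faults
f=2: 6 faults
f=3: 6 faults
f=4: 6 faults
f=5: 6 faults
f=6: 6 faults
Smallest f with faults ≤ 6 is 2.

2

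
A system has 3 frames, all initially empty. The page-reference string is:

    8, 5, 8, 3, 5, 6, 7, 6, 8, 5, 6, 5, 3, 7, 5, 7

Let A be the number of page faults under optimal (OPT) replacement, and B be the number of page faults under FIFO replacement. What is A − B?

-4

Under OPT: F F . F . F F . . F . . F . . . → 7 faults.
Under FIFO: F F . F . F F . F F F . F F F . → 11 faults.
A − B = 7 − 11 = -4.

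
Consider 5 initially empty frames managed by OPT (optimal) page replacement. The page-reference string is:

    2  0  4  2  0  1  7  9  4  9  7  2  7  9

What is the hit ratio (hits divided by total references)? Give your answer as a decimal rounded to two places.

2: fault, frames [2]
0: fault, frames [2, 0]
4: fault, frames [2, 0, 4]
2: hit
0: hit
1: fault, frames [2, 0, 4, 1]
7: fault, frames [2, 0, 4, 1, 7]
9: fault, evict 1, frames [2, 0, 4, 7, 9]
4: hit
9: hit
7: hit
2: hit
7: hit
9: hit
Hits: 8 of 14 references → 8/14 = 0.5714.

0.57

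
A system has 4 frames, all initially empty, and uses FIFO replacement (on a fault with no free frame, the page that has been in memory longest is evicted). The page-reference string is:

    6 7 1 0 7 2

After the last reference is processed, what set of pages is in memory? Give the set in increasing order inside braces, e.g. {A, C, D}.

{0, 1, 2, 7}

6: fault, frames (6)
7: fault, frames (6 7)
1: fault, frames (6 7 1)
0: fault, frames (6 7 1 0)
7: hit
2: fault, evict 6, frames (7 1 0 2)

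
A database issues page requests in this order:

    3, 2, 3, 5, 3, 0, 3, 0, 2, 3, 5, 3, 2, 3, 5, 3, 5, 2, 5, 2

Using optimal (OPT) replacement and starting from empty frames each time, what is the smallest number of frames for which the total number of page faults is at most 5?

f=1: 20 faults
f=2: 9 faults
f=3: 5 faults
f=4: 4 faults
Smallest f with faults ≤ 5 is 3.

3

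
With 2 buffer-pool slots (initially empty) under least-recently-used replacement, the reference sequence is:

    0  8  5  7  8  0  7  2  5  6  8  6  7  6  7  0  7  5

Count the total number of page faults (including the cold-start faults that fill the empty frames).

0 -> miss, frames [0]
8 -> miss, frames [0, 8]
5 -> miss, evict 0, frames [8, 5]
7 -> miss, evict 8, frames [5, 7]
8 -> miss, evict 5, frames [7, 8]
0 -> miss, evict 7, frames [8, 0]
7 -> miss, evict 8, frames [0, 7]
2 -> miss, evict 0, frames [7, 2]
5 -> miss, evict 7, frames [2, 5]
6 -> miss, evict 2, frames [5, 6]
8 -> miss, evict 5, frames [6, 8]
6 -> hit
7 -> miss, evict 8, frames [6, 7]
6 -> hit
7 -> hit
0 -> miss, evict 6, frames [7, 0]
7 -> hit
5 -> miss, evict 0, frames [7, 5]
Page faults: 14.

14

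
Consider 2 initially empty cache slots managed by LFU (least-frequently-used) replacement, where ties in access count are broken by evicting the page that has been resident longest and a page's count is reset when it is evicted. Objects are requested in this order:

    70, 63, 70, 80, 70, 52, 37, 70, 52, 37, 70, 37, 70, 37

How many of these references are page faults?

70 -> fault, frames {70}
63 -> fault, frames {70,63}
70 -> hit
80 -> fault, evict 63, frames {70,80}
70 -> hit
52 -> fault, evict 80, frames {70,52}
37 -> fault, evict 52, frames {70,37}
70 -> hit
52 -> fault, evict 37, frames {70,52}
37 -> fault, evict 52, frames {70,37}
70 -> hit
37 -> hit
70 -> hit
37 -> hit
Page faults: 7.

7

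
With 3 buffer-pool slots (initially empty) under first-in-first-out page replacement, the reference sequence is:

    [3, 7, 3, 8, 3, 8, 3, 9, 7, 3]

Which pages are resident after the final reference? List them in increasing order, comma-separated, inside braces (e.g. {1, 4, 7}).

{3, 8, 9}

3: miss, frames {3}
7: miss, frames {3,7}
3: hit
8: miss, frames {3,7,8}
3: hit
8: hit
3: hit
9: miss, evict 3, frames {7,8,9}
7: hit
3: miss, evict 7, frames {8,9,3}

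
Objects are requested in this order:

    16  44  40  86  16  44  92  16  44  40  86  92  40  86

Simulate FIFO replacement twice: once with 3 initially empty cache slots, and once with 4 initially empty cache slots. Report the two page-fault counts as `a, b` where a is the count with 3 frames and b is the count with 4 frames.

9, 10

3 frames: F F F F F F F . . F F . . . → 9 faults.
4 frames: F F F F . . F F F F F F . . → 10 faults.
10 > 9: adding a frame increased faults — Belady's anomaly.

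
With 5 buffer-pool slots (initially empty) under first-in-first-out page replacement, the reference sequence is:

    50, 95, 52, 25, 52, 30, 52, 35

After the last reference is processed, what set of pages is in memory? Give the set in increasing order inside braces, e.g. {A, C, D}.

{25, 30, 35, 52, 95}

50 → miss, frames [50]
95 → miss, frames [50, 95]
52 → miss, frames [50, 95, 52]
25 → miss, frames [50, 95, 52, 25]
52 → hit
30 → miss, frames [50, 95, 52, 25, 30]
52 → hit
35 → miss, evict 50, frames [95, 52, 25, 30, 35]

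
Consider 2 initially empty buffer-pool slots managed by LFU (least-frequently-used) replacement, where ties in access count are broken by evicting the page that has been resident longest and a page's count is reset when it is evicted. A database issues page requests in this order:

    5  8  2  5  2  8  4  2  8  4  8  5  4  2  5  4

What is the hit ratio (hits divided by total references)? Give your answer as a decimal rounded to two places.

0.19

5: miss, frames {5}
8: miss, frames {5,8}
2: miss, evict 5, frames {8,2}
5: miss, evict 8, frames {2,5}
2: hit
8: miss, evict 5, frames {2,8}
4: miss, evict 8, frames {2,4}
2: hit
8: miss, evict 4, frames {2,8}
4: miss, evict 8, frames {2,4}
8: miss, evict 4, frames {2,8}
5: miss, evict 8, frames {2,5}
4: miss, evict 5, frames {2,4}
2: hit
5: miss, evict 4, frames {2,5}
4: miss, evict 5, frames {2,4}
Hits: 3 of 16 references → 3/16 = 0.1875.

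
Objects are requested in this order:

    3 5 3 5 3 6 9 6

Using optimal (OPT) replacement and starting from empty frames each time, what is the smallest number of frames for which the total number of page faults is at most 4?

f=1: 8 faults
f=2: 4 faults
f=3: 4 faults
f=4: 4 faults
Smallest f with faults ≤ 4 is 2.

2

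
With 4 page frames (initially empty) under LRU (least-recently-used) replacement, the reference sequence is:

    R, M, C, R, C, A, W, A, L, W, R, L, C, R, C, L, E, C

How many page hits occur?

9

R -> fault, frames [R]
M -> fault, frames [R, M]
C -> fault, frames [R, M, C]
R -> hit
C -> hit
A -> fault, frames [M, R, C, A]
W -> fault, evict M, frames [R, C, A, W]
A -> hit
L -> fault, evict R, frames [C, W, A, L]
W -> hit
R -> fault, evict C, frames [A, L, W, R]
L -> hit
C -> fault, evict A, frames [W, R, L, C]
R -> hit
C -> hit
L -> hit
E -> fault, evict W, frames [R, C, L, E]
C -> hit
Hits: 9.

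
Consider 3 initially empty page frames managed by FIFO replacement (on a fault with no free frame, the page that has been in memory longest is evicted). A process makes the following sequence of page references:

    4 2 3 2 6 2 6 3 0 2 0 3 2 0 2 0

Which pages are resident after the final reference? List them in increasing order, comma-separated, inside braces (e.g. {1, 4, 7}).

4 -> fault, frames (4)
2 -> fault, frames (4 2)
3 -> fault, frames (4 2 3)
2 -> hit
6 -> fault, evict 4, frames (2 3 6)
2 -> hit
6 -> hit
3 -> hit
0 -> fault, evict 2, frames (3 6 0)
2 -> fault, evict 3, frames (6 0 2)
0 -> hit
3 -> fault, evict 6, frames (0 2 3)
2 -> hit
0 -> hit
2 -> hit
0 -> hit

{0, 2, 3}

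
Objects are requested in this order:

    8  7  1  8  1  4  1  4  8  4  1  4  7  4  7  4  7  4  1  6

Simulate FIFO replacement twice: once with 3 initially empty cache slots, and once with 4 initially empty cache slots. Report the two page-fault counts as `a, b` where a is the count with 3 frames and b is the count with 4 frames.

8, 5

3 frames: F F F . . F . . F . . . F . . . . . F F → 8 faults.
4 frames: F F F . . F . . . . . . . . . . . . . F → 5 faults.
5 < 8: adding a frame reduced faults, as is typical.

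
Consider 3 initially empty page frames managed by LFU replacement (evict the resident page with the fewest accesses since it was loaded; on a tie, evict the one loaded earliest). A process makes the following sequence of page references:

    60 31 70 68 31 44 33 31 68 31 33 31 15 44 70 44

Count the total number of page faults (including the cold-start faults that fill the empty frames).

60 → miss, frames [60]
31 → miss, frames [60, 31]
70 → miss, frames [60, 31, 70]
68 → miss, evict 60, frames [31, 70, 68]
31 → hit
44 → miss, evict 70, frames [31, 68, 44]
33 → miss, evict 68, frames [31, 44, 33]
31 → hit
68 → miss, evict 44, frames [31, 33, 68]
31 → hit
33 → hit
31 → hit
15 → miss, evict 68, frames [31, 33, 15]
44 → miss, evict 15, frames [31, 33, 44]
70 → miss, evict 44, frames [31, 33, 70]
44 → miss, evict 70, frames [31, 33, 44]
Page faults: 11.

11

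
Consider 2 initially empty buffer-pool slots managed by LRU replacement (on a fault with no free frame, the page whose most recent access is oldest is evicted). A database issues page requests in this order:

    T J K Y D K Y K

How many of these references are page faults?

7

T: fault, frames {T}
J: fault, frames {T,J}
K: fault, evict T, frames {J,K}
Y: fault, evict J, frames {K,Y}
D: fault, evict K, frames {Y,D}
K: fault, evict Y, frames {D,K}
Y: fault, evict D, frames {K,Y}
K: hit
Page faults: 7.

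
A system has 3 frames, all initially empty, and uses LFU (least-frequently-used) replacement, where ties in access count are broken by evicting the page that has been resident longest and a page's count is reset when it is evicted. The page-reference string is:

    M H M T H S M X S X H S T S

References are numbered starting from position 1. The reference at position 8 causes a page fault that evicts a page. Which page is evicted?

S

pos 1: M: miss, frames (M)
pos 2: H: miss, frames (M H)
pos 3: M: hit
pos 4: T: miss, frames (M H T)
pos 5: H: hit
pos 6: S: miss, evict T, frames (M H S)
pos 7: M: hit
pos 8: X: miss, evict S, frames (M H X)
At position 8, page S is evicted.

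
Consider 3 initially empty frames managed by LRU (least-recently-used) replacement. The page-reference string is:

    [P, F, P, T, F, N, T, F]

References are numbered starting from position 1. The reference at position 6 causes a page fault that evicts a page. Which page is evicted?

P

pos 1: P -> miss, frames {P}
pos 2: F -> miss, frames {P,F}
pos 3: P -> hit
pos 4: T -> miss, frames {F,P,T}
pos 5: F -> hit
pos 6: N -> miss, evict P, frames {T,F,N}
At position 6, page P is evicted.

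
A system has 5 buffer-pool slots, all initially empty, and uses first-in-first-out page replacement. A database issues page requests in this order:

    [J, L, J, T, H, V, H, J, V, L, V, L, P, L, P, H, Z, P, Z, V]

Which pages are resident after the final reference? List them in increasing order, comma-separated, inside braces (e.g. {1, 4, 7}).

{H, P, T, V, Z}

J: miss, frames [J]
L: miss, frames [J, L]
J: hit
T: miss, frames [J, L, T]
H: miss, frames [J, L, T, H]
V: miss, frames [J, L, T, H, V]
H: hit
J: hit
V: hit
L: hit
V: hit
L: hit
P: miss, evict J, frames [L, T, H, V, P]
L: hit
P: hit
H: hit
Z: miss, evict L, frames [T, H, V, P, Z]
P: hit
Z: hit
V: hit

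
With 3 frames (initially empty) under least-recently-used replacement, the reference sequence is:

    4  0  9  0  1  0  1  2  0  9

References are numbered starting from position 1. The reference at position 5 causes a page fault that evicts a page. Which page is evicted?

pos 1: 4 -> fault, frames [4]
pos 2: 0 -> fault, frames [4, 0]
pos 3: 9 -> fault, frames [4, 0, 9]
pos 4: 0 -> hit
pos 5: 1 -> fault, evict 4, frames [9, 0, 1]
At position 5, page 4 is evicted.

4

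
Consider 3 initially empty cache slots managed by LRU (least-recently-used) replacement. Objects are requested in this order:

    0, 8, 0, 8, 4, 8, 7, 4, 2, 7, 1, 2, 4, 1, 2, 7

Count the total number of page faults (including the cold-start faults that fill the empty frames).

8

0 -> miss, frames (0)
8 -> miss, frames (0 8)
0 -> hit
8 -> hit
4 -> miss, frames (0 8 4)
8 -> hit
7 -> miss, evict 0, frames (4 8 7)
4 -> hit
2 -> miss, evict 8, frames (7 4 2)
7 -> hit
1 -> miss, evict 4, frames (2 7 1)
2 -> hit
4 -> miss, evict 7, frames (1 2 4)
1 -> hit
2 -> hit
7 -> miss, evict 4, frames (1 2 7)
Page faults: 8.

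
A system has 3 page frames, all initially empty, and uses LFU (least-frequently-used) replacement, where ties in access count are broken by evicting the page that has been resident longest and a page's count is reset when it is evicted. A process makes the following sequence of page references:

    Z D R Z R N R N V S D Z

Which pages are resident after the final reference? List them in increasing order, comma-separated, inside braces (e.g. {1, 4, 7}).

Z: miss, frames [Z]
D: miss, frames [Z, D]
R: miss, frames [Z, D, R]
Z: hit
R: hit
N: miss, evict D, frames [Z, R, N]
R: hit
N: hit
V: miss, evict Z, frames [R, N, V]
S: miss, evict V, frames [R, N, S]
D: miss, evict S, frames [R, N, D]
Z: miss, evict D, frames [R, N, Z]

{N, R, Z}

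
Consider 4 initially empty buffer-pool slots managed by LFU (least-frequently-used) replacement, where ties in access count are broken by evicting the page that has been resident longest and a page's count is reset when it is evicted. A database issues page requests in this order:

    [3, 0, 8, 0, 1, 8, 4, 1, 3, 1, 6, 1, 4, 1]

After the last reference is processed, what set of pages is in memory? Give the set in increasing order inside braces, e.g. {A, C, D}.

3 -> fault, frames (3)
0 -> fault, frames (3 0)
8 -> fault, frames (3 0 8)
0 -> hit
1 -> fault, frames (3 0 8 1)
8 -> hit
4 -> fault, evict 3, frames (0 8 1 4)
1 -> hit
3 -> fault, evict 4, frames (0 8 1 3)
1 -> hit
6 -> fault, evict 3, frames (0 8 1 6)
1 -> hit
4 -> fault, evict 6, frames (0 8 1 4)
1 -> hit

{0, 1, 4, 8}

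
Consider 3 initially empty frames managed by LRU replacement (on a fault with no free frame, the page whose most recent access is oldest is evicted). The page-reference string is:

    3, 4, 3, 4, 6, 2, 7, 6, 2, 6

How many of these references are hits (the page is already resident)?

5

3 -> miss, frames (3)
4 -> miss, frames (3 4)
3 -> hit
4 -> hit
6 -> miss, frames (3 4 6)
2 -> miss, evict 3, frames (4 6 2)
7 -> miss, evict 4, frames (6 2 7)
6 -> hit
2 -> hit
6 -> hit
Hits: 5.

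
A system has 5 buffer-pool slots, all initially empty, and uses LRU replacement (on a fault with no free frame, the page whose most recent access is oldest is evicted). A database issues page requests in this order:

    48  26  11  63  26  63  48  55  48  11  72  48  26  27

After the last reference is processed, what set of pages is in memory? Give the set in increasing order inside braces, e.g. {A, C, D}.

{11, 26, 27, 48, 72}

48 -> miss, frames {48}
26 -> miss, frames {48,26}
11 -> miss, frames {48,26,11}
63 -> miss, frames {48,26,11,63}
26 -> hit
63 -> hit
48 -> hit
55 -> miss, frames {11,26,63,48,55}
48 -> hit
11 -> hit
72 -> miss, evict 26, frames {63,55,48,11,72}
48 -> hit
26 -> miss, evict 63, frames {55,11,72,48,26}
27 -> miss, evict 55, frames {11,72,48,26,27}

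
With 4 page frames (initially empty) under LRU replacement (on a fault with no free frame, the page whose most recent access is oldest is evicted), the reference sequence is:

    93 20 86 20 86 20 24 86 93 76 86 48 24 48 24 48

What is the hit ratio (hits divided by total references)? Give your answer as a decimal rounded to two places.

0.56

93 -> fault, frames {93}
20 -> fault, frames {93,20}
86 -> fault, frames {93,20,86}
20 -> hit
86 -> hit
20 -> hit
24 -> fault, frames {93,86,20,24}
86 -> hit
93 -> hit
76 -> fault, evict 20, frames {24,86,93,76}
86 -> hit
48 -> fault, evict 24, frames {93,76,86,48}
24 -> fault, evict 93, frames {76,86,48,24}
48 -> hit
24 -> hit
48 -> hit
Hits: 9 of 16 references → 9/16 = 0.5625.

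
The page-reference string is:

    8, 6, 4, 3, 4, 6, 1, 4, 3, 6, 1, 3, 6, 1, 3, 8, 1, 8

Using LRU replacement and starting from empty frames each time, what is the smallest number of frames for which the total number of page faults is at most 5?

f=1: 18 faults
f=2: 16 faults
f=3: 9 faults
f=4: 6 faults
f=5: 5 faults
Smallest f with faults ≤ 5 is 5.

5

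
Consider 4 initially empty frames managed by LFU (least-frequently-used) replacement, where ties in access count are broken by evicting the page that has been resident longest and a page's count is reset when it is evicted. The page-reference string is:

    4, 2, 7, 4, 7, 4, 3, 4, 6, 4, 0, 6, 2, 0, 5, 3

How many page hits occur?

4: fault, frames [4]
2: fault, frames [4, 2]
7: fault, frames [4, 2, 7]
4: hit
7: hit
4: hit
3: fault, frames [4, 2, 7, 3]
4: hit
6: fault, evict 2, frames [4, 7, 3, 6]
4: hit
0: fault, evict 3, frames [4, 7, 6, 0]
6: hit
2: fault, evict 0, frames [4, 7, 6, 2]
0: fault, evict 2, frames [4, 7, 6, 0]
5: fault, evict 0, frames [4, 7, 6, 5]
3: fault, evict 5, frames [4, 7, 6, 3]
Hits: 6.

6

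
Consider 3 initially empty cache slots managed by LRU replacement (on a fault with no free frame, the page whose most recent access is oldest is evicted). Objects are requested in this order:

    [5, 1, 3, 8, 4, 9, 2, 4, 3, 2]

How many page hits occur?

2

5 -> miss, frames {5}
1 -> miss, frames {5,1}
3 -> miss, frames {5,1,3}
8 -> miss, evict 5, frames {1,3,8}
4 -> miss, evict 1, frames {3,8,4}
9 -> miss, evict 3, frames {8,4,9}
2 -> miss, evict 8, frames {4,9,2}
4 -> hit
3 -> miss, evict 9, frames {2,4,3}
2 -> hit
Hits: 2.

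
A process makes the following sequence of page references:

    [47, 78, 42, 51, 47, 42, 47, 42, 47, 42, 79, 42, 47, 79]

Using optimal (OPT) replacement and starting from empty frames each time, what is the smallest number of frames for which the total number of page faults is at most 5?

3

f=1: 14 faults
f=2: 7 faults
f=3: 5 faults
f=4: 5 faults
f=5: 5 faults
Smallest f with faults ≤ 5 is 3.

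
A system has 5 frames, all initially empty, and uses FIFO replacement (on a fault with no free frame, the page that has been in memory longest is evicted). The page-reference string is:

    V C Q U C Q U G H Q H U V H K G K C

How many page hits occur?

V: miss, frames [V]
C: miss, frames [V, C]
Q: miss, frames [V, C, Q]
U: miss, frames [V, C, Q, U]
C: hit
Q: hit
U: hit
G: miss, frames [V, C, Q, U, G]
H: miss, evict V, frames [C, Q, U, G, H]
Q: hit
H: hit
U: hit
V: miss, evict C, frames [Q, U, G, H, V]
H: hit
K: miss, evict Q, frames [U, G, H, V, K]
G: hit
K: hit
C: miss, evict U, frames [G, H, V, K, C]
Hits: 9.

9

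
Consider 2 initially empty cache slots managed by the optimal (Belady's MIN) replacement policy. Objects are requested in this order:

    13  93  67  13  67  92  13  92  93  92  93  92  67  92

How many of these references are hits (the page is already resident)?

8

13 → miss, frames (13)
93 → miss, frames (13 93)
67 → miss, evict 93, frames (13 67)
13 → hit
67 → hit
92 → miss, evict 67, frames (13 92)
13 → hit
92 → hit
93 → miss, evict 13, frames (92 93)
92 → hit
93 → hit
92 → hit
67 → miss, evict 93, frames (92 67)
92 → hit
Hits: 8.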